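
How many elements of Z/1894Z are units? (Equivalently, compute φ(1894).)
An element a ∈ Z/1894Z is a unit iff gcd(a, 1894) = 1, so the number of units is φ(1894). φ is multiplicative, with φ(p^e) = p^e − p^(e−1). Factorise 1894 = 2 · 947. Then
  φ(1894) = (2 − 1) · (947 − 1) = 1 · 946 = 946.

Final answer: Z/1894Z has φ(1894) = 946 units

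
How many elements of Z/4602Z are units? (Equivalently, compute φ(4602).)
An element a ∈ Z/4602Z is a unit iff gcd(a, 4602) = 1, so the number of units is φ(4602). φ is multiplicative, with φ(p^e) = p^e − p^(e−1). Factorise 4602 = 2 · 3 · 13 · 59. Then
  φ(4602) = (2 − 1) · (3 − 1) · (13 − 1) · (59 − 1) = 1 · 2 · 12 · 58 = 1392.

Final answer: Z/4602Z has φ(4602) = 1392 units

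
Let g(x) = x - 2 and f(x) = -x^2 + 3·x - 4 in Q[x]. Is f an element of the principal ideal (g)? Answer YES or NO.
NO

In Q[x] the ideal (g) consists of all multiples of g, so f ∈ (g) iff g | f, i.e. iff the remainder of f on division by g is 0. Divide f by g (g is monic, so eliminate the leading term of the running remainder at each step):
  leading term -x^2: subtract (-x)·g(x) = -x^2 + 2·x, leaving x - 4
  leading term x: subtract (1)·g(x) = x - 2, leaving -2
The remainder r(x) = -2 ≠ 0 (and deg r < deg g), so g ∤ f, i.e. f ∉ (g).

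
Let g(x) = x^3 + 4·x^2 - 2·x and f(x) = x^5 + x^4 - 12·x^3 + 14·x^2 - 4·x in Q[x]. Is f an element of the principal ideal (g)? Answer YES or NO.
In Q[x] the ideal (g) consists of all multiples of g, so f ∈ (g) iff g | f, i.e. iff the remainder of f on division by g is 0. Divide f by g (g is monic, so eliminate the leading term of the running remainder at each step):
  leading term x^5: subtract (x^2)·g(x) = x^5 + 4·x^4 - 2·x^3, leaving -3·x^4 - 10·x^3 + 14·x^2 - 4·x
  leading term -3·x^4: subtract (-3·x)·g(x) = -3·x^4 - 12·x^3 + 6·x^2, leaving 2·x^3 + 8·x^2 - 4·x
  leading term 2·x^3: subtract (2)·g(x) = 2·x^3 + 8·x^2 - 4·x, leaving 0
The remainder is 0, so f(x) = g(x) · h(x) with h(x) = x^2 - 3·x + 2. Hence g | f, i.e. f ∈ (g).

Final answer: YES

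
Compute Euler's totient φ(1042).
φ(1042) = 520

φ is multiplicative, with φ(p^e) = p^e − p^(e−1). Factorise 1042 = 2 · 521. Then
  φ(1042) = (2 − 1) · (521 − 1) = 1 · 520 = 520.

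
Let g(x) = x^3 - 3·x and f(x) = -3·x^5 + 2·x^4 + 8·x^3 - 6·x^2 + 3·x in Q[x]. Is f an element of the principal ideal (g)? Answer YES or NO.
YES

In Q[x] the ideal (g) consists of all multiples of g, so f ∈ (g) iff g | f, i.e. iff the remainder of f on division by g is 0. Divide f by g (g is monic, so eliminate the leading term of the running remainder at each step):
  leading term -3·x^5: subtract (-3·x^2)·g(x) = -3·x^5 + 9·x^3, leaving 2·x^4 - x^3 - 6·x^2 + 3·x
  leading term 2·x^4: subtract (2·x)·g(x) = 2·x^4 - 6·x^2, leaving -x^3 + 3·x
  leading term -x^3: subtract (-1)·g(x) = -x^3 + 3·x, leaving 0
The remainder is 0, so f(x) = g(x) · h(x) with h(x) = -3·x^2 + 2·x - 1. Hence g | f, i.e. f ∈ (g).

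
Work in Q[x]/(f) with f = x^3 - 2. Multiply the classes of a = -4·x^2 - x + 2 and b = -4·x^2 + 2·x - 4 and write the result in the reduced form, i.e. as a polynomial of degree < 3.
a · b ≡ 6·x^2 + 40·x - 16 (mod f(x))

First multiply in Q[x] without reducing: a · b = 16·x^4 - 4·x^3 + 6·x^2 + 8·x - 8. Now divide by f(x) = x^3 - 2, eliminating the leading term at each step:
  leading term 16·x^4: subtract (16·x)·f(x) = 16·x^4 - 32·x, leaving -4·x^3 + 6·x^2 + 40·x - 8
  leading term -4·x^3: subtract (-4)·f(x) = 8 - 4·x^3, leaving 6·x^2 + 40·x - 16
The degree is now < 3, so this is the remainder. Hence a · b ≡ 6·x^2 + 40·x - 16 in Q[x]/(f).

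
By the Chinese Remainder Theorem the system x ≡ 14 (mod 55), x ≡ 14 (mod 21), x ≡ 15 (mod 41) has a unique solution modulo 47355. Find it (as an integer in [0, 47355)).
The moduli 55, 21, 41 are pairwise coprime, so by the CRT there is a unique solution mod 55·21·41 = 47355.
Solve by successive substitution. Start with x ≡ 14 (mod 55).
  Combine with x ≡ 14 (mod 21): write x = 14 + 55·t and require 14 + 55·t ≡ 14 (mod 21), i.e. 55·t ≡ 14 − 14 ≡ 0 (mod 21). Since 55^(−1) ≡ 13 (mod 21) (55 ≡ 13 (mod 21)), t ≡ 13·0 ≡ 0 (mod 21). So x ≡ 14 + 55·0 = 14 (mod 1155).
  Combine with x ≡ 15 (mod 41): write x = 14 + 1155·t and require 14 + 1155·t ≡ 15 (mod 41), i.e. 1155·t ≡ 15 − 14 ≡ 1 (mod 41). Since 1155^(−1) ≡ 6 (mod 41) (1155 ≡ 7 (mod 41)), t ≡ 6·1 ≡ 6 (mod 41). So x ≡ 14 + 1155·6 = 6944 (mod 47355).
Unique solution in [0, 47355): x = 6944.

Final answer: x ≡ 6944 (mod 47355); the representative in [0, 47355) is 6944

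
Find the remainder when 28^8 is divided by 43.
Use repeated squaring. Binary(8) = 1000. Walk through the bits of the exponent 8 left-to-right: at each bit after the leading one, square the running value, then multiply by 28 if the bit is 1 (always reducing mod 43):
  bit 1 = 1 (leading): start with 28.
  bit 2 = 0: square 28^2 = 784 ≡ 10 (mod 43).
  bit 3 = 0: square 10^2 = 100 ≡ 14 (mod 43).
  bit 4 = 0: square 14^2 = 196 ≡ 24 (mod 43).
Final value: 28^8 ≡ 24 (mod 43).

Final answer: 24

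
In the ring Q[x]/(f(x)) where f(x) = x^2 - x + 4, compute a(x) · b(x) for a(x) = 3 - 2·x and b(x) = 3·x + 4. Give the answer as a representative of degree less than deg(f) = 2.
a · b ≡ 36 - 5·x (mod f(x))

First multiply in Q[x] without reducing: a · b = -6·x^2 + x + 12. Now divide by f(x) = x^2 - x + 4, eliminating the leading term at each step:
  leading term -6·x^2: subtract (-6)·f(x) = -6·x^2 + 6·x - 24, leaving 36 - 5·x
The degree is now < 2, so this is the remainder. Hence a · b ≡ 36 - 5·x in Q[x]/(f).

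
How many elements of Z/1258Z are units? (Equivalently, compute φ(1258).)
Z/1258Z has φ(1258) = 576 units

An element a ∈ Z/1258Z is a unit iff gcd(a, 1258) = 1, so the number of units is φ(1258). φ is multiplicative, with φ(p^e) = p^e − p^(e−1). Factorise 1258 = 2 · 17 · 37. Then
  φ(1258) = (2 − 1) · (17 − 1) · (37 − 1) = 1 · 16 · 36 = 576.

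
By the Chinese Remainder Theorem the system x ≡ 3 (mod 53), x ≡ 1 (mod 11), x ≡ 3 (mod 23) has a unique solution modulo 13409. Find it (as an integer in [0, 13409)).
x ≡ 1222 (mod 13409); the representative in [0, 13409) is 1222

The moduli 53, 11, 23 are pairwise coprime, so by the CRT there is a unique solution mod 53·11·23 = 13409.
Solve by successive substitution. Start with x ≡ 3 (mod 53).
  Combine with x ≡ 1 (mod 11): write x = 3 + 53·t and require 3 + 53·t ≡ 1 (mod 11), i.e. 53·t ≡ 1 − 3 ≡ 9 (mod 11). Since 53^(−1) ≡ 5 (mod 11) (53 ≡ 9 (mod 11)), t ≡ 5·9 ≡ 1 (mod 11). So x ≡ 3 + 53·1 = 56 (mod 583).
  Combine with x ≡ 3 (mod 23): write x = 56 + 583·t and require 56 + 583·t ≡ 3 (mod 23), i.e. 583·t ≡ 3 − 56 ≡ 16 (mod 23). Since 583^(−1) ≡ 3 (mod 23) (583 ≡ 8 (mod 23)), t ≡ 3·16 ≡ 2 (mod 23). So x ≡ 56 + 583·2 = 1222 (mod 13409).
Unique solution in [0, 13409): x = 1222.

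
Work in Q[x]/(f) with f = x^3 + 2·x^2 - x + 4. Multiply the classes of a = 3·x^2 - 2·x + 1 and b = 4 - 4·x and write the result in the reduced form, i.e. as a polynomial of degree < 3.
First multiply in Q[x] without reducing: a · b = -12·x^3 + 20·x^2 - 12·x + 4. Now divide by f(x) = x^3 + 2·x^2 - x + 4, eliminating the leading term at each step:
  leading term -12·x^3: subtract (-12)·f(x) = -12·x^3 - 24·x^2 + 12·x - 48, leaving 44·x^2 - 24·x + 52
The degree is now < 3, so this is the remainder. Hence a · b ≡ 44·x^2 - 24·x + 52 in Q[x]/(f).

Final answer: a · b ≡ 44·x^2 - 24·x + 52 (mod f(x))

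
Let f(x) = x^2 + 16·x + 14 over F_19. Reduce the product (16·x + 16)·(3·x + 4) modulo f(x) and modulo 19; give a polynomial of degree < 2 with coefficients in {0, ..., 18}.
Multiply as integer polynomials: a · b = 48·x^2 + 112·x + 64. Reducing coefficients mod 19: a · b ≡ 10·x^2 + 17·x + 7. Now divide by f(x) = x^2 + 16·x + 14 in F_19[x], eliminating the leading term at each step:
  leading term 10·x^2: subtract (10)·f(x) = 10·x^2 + 8·x + 7, leaving 9·x (coefficients mod 19)
The degree is now < 2, so this is the remainder. Hence a · b ≡ 9·x in F_19[x]/(f).

Final answer: a · b ≡ 9·x (mod f(x))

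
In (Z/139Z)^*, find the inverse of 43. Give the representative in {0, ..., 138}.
43^(−1) ≡ 97 (mod 139)

Apply the extended Euclidean algorithm to (139, 43), tracking rows (r, s, t) with s·139 + t·43 = r. Each division r_prev = q·r_cur + r_new produces the new row as (previous row) − q·(current row):
  row A: (139, 1, 0)   [1·139 + 0·43 = 139]
  row B: (43, 0, 1)   [0·139 + 1·43 = 43]
  139 = 3·43 + 10   → row C = row A − 3·row B = (10, 1, −3)   [check: 1·139 − 3·43 = 10]
  43 = 4·10 + 3   → row D = row B − 4·row C = (3, −4, 13)   [check: −4·139 + 13·43 = 3]
  10 = 3·3 + 1   → row E = row C − 3·row D = (1, 13, −42)   [check: 13·139 − 42·43 = 1]
  3 = 3·1 + 0   → remainder 0, stop. gcd = 1 (last nonzero row E).
The gcd is 1, so 43 is invertible mod 139. The last nonzero row gives 13·139 − 42·43 = 1, so t = −42. So 43^(−1) ≡ −42 ≡ 97 (mod 139). Verify: 43 · 97 = 4171 ≡ 1 (mod 139). ✓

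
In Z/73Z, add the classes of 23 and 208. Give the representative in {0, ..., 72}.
Reduce the summands first: 208 ≡ 62 (mod 73), so 23 + 208 ≡ 23 + 62 (mod 73). 23 + 62 = 85; 85 = 1·73 + 12, so (23 + 208) mod 73 = 12.

Final answer: 12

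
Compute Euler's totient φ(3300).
φ is multiplicative, with φ(p^e) = p^e − p^(e−1). Factorise 3300 = 2^2 · 3 · 5^2 · 11. Then
  φ(3300) = (2^2 − 2^1) · (3 − 1) · (5^2 − 5^1) · (11 − 1) = 2 · 2 · 20 · 10 = 800.

Final answer: φ(3300) = 800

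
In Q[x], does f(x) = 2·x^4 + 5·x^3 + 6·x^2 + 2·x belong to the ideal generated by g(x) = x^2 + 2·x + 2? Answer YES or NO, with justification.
YES

In Q[x] the ideal (g) consists of all multiples of g, so f ∈ (g) iff g | f, i.e. iff the remainder of f on division by g is 0. Divide f by g (g is monic, so eliminate the leading term of the running remainder at each step):
  leading term 2·x^4: subtract (2·x^2)·g(x) = 2·x^4 + 4·x^3 + 4·x^2, leaving x^3 + 2·x^2 + 2·x
  leading term x^3: subtract (x)·g(x) = x^3 + 2·x^2 + 2·x, leaving 0
The remainder is 0, so f(x) = g(x) · h(x) with h(x) = 2·x^2 + x. Hence g | f, i.e. f ∈ (g).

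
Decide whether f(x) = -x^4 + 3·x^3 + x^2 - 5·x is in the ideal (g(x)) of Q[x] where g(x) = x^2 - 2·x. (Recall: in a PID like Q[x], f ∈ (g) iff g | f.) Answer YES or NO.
NO

In Q[x] the ideal (g) consists of all multiples of g, so f ∈ (g) iff g | f, i.e. iff the remainder of f on division by g is 0. Divide f by g (g is monic, so eliminate the leading term of the running remainder at each step):
  leading term -x^4: subtract (-x^2)·g(x) = -x^4 + 2·x^3, leaving x^3 + x^2 - 5·x
  leading term x^3: subtract (x)·g(x) = x^3 - 2·x^2, leaving 3·x^2 - 5·x
  leading term 3·x^2: subtract (3)·g(x) = 3·x^2 - 6·x, leaving x
The remainder r(x) = x ≠ 0 (and deg r < deg g), so g ∤ f, i.e. f ∉ (g).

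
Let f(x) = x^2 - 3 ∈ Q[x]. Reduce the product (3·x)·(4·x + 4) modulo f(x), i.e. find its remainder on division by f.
a · b ≡ 12·x + 36 (mod f(x))

First multiply in Q[x] without reducing: a · b = 12·x^2 + 12·x. Now divide by f(x) = x^2 - 3, eliminating the leading term at each step:
  leading term 12·x^2: subtract (12)·f(x) = 12·x^2 - 36, leaving 12·x + 36
The degree is now < 2, so this is the remainder. Hence a · b ≡ 12·x + 36 in Q[x]/(f).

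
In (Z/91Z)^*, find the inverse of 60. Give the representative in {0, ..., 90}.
60^(−1) ≡ 44 (mod 91)

Apply the extended Euclidean algorithm to (91, 60), tracking rows (r, s, t) with s·91 + t·60 = r. Each division r_prev = q·r_cur + r_new produces the new row as (previous row) − q·(current row):
  row A: (91, 1, 0)   [1·91 + 0·60 = 91]
  row B: (60, 0, 1)   [0·91 + 1·60 = 60]
  91 = 1·60 + 31   → row C = row A − 1·row B = (31, 1, −1)   [check: 1·91 − 1·60 = 31]
  60 = 1·31 + 29   → row D = row B − 1·row C = (29, −1, 2)   [check: −1·91 + 2·60 = 29]
  31 = 1·29 + 2   → row E = row C − 1·row D = (2, 2, −3)   [check: 2·91 − 3·60 = 2]
  29 = 14·2 + 1   → row F = row D − 14·row E = (1, −29, 44)   [check: −29·91 + 44·60 = 1]
  2 = 2·1 + 0   → remainder 0, stop. gcd = 1 (last nonzero row F).
The gcd is 1, so 60 is invertible mod 91. The last nonzero row gives −29·91 + 44·60 = 1, so t = 44. So 60^(−1) ≡ 44 (mod 91). Verify: 60 · 44 = 2640 ≡ 1 (mod 91). ✓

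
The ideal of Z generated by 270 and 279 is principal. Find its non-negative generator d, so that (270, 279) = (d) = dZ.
In the PID Z, (a, b) is generated by gcd(a, b). Compute gcd(279, 270) with the extended Euclidean algorithm, tracking rows (r, s, t) with s·279 + t·270 = r:
  row A: (279, 1, 0)   [1·279 + 0·270 = 279]
  row B: (270, 0, 1)   [0·279 + 1·270 = 270]
  279 = 1·270 + 9   → row C = row A − 1·row B = (9, 1, −1)   [check: 1·279 − 1·270 = 9]
  270 = 30·9 + 0   → remainder 0, stop. gcd = 9 (last nonzero row C).
So gcd(270, 279) = 9, with Bézout identity 1·279 − 1·270 = 9. Containment (⊇): the Bézout identity exhibits 9 as an element of (270, 279), giving (9) ⊆ (270, 279). Containment (⊆): since 9 | 270 and 9 | 279 (270 = 9·30, 279 = 9·31), every Z-linear combination of 270 and 279 is divisible by 9, so (270, 279) ⊆ (9). Therefore (270, 279) = (9), d = 9.

Final answer: (270, 279) = (9); d = 9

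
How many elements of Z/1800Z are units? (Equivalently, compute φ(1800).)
Z/1800Z has φ(1800) = 480 units

An element a ∈ Z/1800Z is a unit iff gcd(a, 1800) = 1, so the number of units is φ(1800). φ is multiplicative, with φ(p^e) = p^e − p^(e−1). Factorise 1800 = 2^3 · 3^2 · 5^2. Then
  φ(1800) = (2^3 − 2^2) · (3^2 − 3^1) · (5^2 − 5^1) = 4 · 6 · 20 = 480.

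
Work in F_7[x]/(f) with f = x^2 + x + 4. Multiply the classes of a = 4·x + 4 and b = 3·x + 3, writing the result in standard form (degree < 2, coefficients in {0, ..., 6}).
Multiply as integer polynomials: a · b = 12·x^2 + 24·x + 12. Reducing coefficients mod 7: a · b ≡ 5·x^2 + 3·x + 5. Now divide by f(x) = x^2 + x + 4 in F_7[x], eliminating the leading term at each step:
  leading term 5·x^2: subtract (5)·f(x) = 5·x^2 + 5·x + 6, leaving 5·x + 6 (coefficients mod 7)
The degree is now < 2, so this is the remainder. Hence a · b ≡ 5·x + 6 in F_7[x]/(f).

Final answer: a · b ≡ 5·x + 6 (mod f(x))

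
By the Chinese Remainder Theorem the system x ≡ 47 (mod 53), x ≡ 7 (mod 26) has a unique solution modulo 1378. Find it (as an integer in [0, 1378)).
The moduli 53, 26 are pairwise coprime, so by the CRT there is a unique solution mod 53·26 = 1378.
Solve by successive substitution. Start with x ≡ 47 (mod 53).
  Combine with x ≡ 7 (mod 26): write x = 47 + 53·t and require 47 + 53·t ≡ 7 (mod 26), i.e. 53·t ≡ 7 − 47 ≡ 12 (mod 26). Since 53^(−1) ≡ 1 (mod 26) (53 ≡ 1 (mod 26)), t ≡ 1·12 ≡ 12 (mod 26). So x ≡ 47 + 53·12 = 683 (mod 1378).
Unique solution in [0, 1378): x = 683.

Final answer: x ≡ 683 (mod 1378); the representative in [0, 1378) is 683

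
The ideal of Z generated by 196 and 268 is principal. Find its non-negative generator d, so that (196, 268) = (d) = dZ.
In the PID Z, (a, b) is generated by gcd(a, b). Compute gcd(268, 196) with the extended Euclidean algorithm, tracking rows (r, s, t) with s·268 + t·196 = r:
  row A: (268, 1, 0)   [1·268 + 0·196 = 268]
  row B: (196, 0, 1)   [0·268 + 1·196 = 196]
  268 = 1·196 + 72   → row C = row A − 1·row B = (72, 1, −1)   [check: 1·268 − 1·196 = 72]
  196 = 2·72 + 52   → row D = row B − 2·row C = (52, −2, 3)   [check: −2·268 + 3·196 = 52]
  72 = 1·52 + 20   → row E = row C − 1·row D = (20, 3, −4)   [check: 3·268 − 4·196 = 20]
  52 = 2·20 + 12   → row F = row D − 2·row E = (12, −8, 11)   [check: −8·268 + 11·196 = 12]
  20 = 1·12 + 8   → row G = row E − 1·row F = (8, 11, −15)   [check: 11·268 − 15·196 = 8]
  12 = 1·8 + 4   → row H = row F − 1·row G = (4, −19, 26)   [check: −19·268 + 26·196 = 4]
  8 = 2·4 + 0   → remainder 0, stop. gcd = 4 (last nonzero row H).
So gcd(196, 268) = 4, with Bézout identity −19·268 + 26·196 = 4. Containment (⊇): the Bézout identity exhibits 4 as an element of (196, 268), giving (4) ⊆ (196, 268). Containment (⊆): since 4 | 196 and 4 | 268 (196 = 4·49, 268 = 4·67), every Z-linear combination of 196 and 268 is divisible by 4, so (196, 268) ⊆ (4). Therefore (196, 268) = (4), d = 4.

Final answer: (196, 268) = (4); d = 4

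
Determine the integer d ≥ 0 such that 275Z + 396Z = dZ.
In the PID Z, (a, b) is generated by gcd(a, b). Compute gcd(396, 275) with the extended Euclidean algorithm, tracking rows (r, s, t) with s·396 + t·275 = r:
  row A: (396, 1, 0)   [1·396 + 0·275 = 396]
  row B: (275, 0, 1)   [0·396 + 1·275 = 275]
  396 = 1·275 + 121   → row C = row A − 1·row B = (121, 1, −1)   [check: 1·396 − 1·275 = 121]
  275 = 2·121 + 33   → row D = row B − 2·row C = (33, −2, 3)   [check: −2·396 + 3·275 = 33]
  121 = 3·33 + 22   → row E = row C − 3·row D = (22, 7, −10)   [check: 7·396 − 10·275 = 22]
  33 = 1·22 + 11   → row F = row D − 1·row E = (11, −9, 13)   [check: −9·396 + 13·275 = 11]
  22 = 2·11 + 0   → remainder 0, stop. gcd = 11 (last nonzero row F).
So gcd(275, 396) = 11, with Bézout identity −9·396 + 13·275 = 11. Containment (⊇): the Bézout identity exhibits 11 as an element of (275, 396), giving (11) ⊆ (275, 396). Containment (⊆): since 11 | 275 and 11 | 396 (275 = 11·25, 396 = 11·36), every Z-linear combination of 275 and 396 is divisible by 11, so (275, 396) ⊆ (11). Therefore (275, 396) = (11), d = 11.

Final answer: (275, 396) = (11); d = 11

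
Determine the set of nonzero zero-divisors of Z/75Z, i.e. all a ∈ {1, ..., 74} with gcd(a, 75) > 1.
nonzero zero-divisors of Z/75Z = {3, 5, 6, 9, 10, 12, 15, 18, 20, 21, 24, 25, 27, 30, 33, 35, 36, 39, 40, 42, 45, 48, 50, 51, 54, 55, 57, 60, 63, 65, 66, 69, 70, 72}

An element a ∈ Z/75Z (with a ≠ 0) is a zero-divisor iff gcd(a, 75) > 1 (because a is a unit precisely when gcd(a, n) = 1, and in Z/nZ every nonzero, non-unit element is a zero-divisor). Scan a = 1, ..., 74 and keep those with gcd(a, 75) > 1:
  gcd(3, 75) = 3, gcd(5, 75) = 5, gcd(6, 75) = 3, gcd(9, 75) = 3, gcd(10, 75) = 5, gcd(12, 75) = 3, gcd(15, 75) = 15, gcd(18, 75) = 3, gcd(20, 75) = 5, gcd(21, 75) = 3, gcd(24, 75) = 3, gcd(25, 75) = 25, gcd(27, 75) = 3, gcd(30, 75) = 15, gcd(33, 75) = 3, gcd(35, 75) = 5, gcd(36, 75) = 3, gcd(39, 75) = 3, gcd(40, 75) = 5, gcd(42, 75) = 3, gcd(45, 75) = 15, gcd(48, 75) = 3, gcd(50, 75) = 25, gcd(51, 75) = 3, gcd(54, 75) = 3, gcd(55, 75) = 5, gcd(57, 75) = 3, gcd(60, 75) = 15, gcd(63, 75) = 3, gcd(65, 75) = 5, gcd(66, 75) = 3, gcd(69, 75) = 3, gcd(70, 75) = 5, gcd(72, 75) = 3.
All other a ∈ {1, ..., 74} have gcd(a, 75) = 1 and are units. So the nonzero zero-divisors are exactly the 34 values of a appearing in this scan.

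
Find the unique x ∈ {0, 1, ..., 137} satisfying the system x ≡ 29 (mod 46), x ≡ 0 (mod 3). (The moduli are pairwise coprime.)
x ≡ 75 (mod 138); the representative in [0, 138) is 75

The moduli 46, 3 are pairwise coprime, so by the CRT there is a unique solution mod 46·3 = 138.
Solve by successive substitution. Start with x ≡ 29 (mod 46).
  Combine with x ≡ 0 (mod 3): write x = 29 + 46·t and require 29 + 46·t ≡ 0 (mod 3), i.e. 46·t ≡ 0 − 29 ≡ 1 (mod 3). Since 46^(−1) ≡ 1 (mod 3) (46 ≡ 1 (mod 3)), t ≡ 1·1 ≡ 1 (mod 3). So x ≡ 29 + 46·1 = 75 (mod 138).
Unique solution in [0, 138): x = 75.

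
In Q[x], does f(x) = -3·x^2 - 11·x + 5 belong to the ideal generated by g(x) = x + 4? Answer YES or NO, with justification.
In Q[x] the ideal (g) consists of all multiples of g, so f ∈ (g) iff g | f, i.e. iff the remainder of f on division by g is 0. Divide f by g (g is monic, so eliminate the leading term of the running remainder at each step):
  leading term -3·x^2: subtract (-3·x)·g(x) = -3·x^2 - 12·x, leaving x + 5
  leading term x: subtract (1)·g(x) = x + 4, leaving 1
The remainder r(x) = 1 ≠ 0 (and deg r < deg g), so g ∤ f, i.e. f ∉ (g).

Final answer: NO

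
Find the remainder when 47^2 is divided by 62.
Use repeated squaring. Binary(2) = 10. Walk through the bits of the exponent 2 left-to-right: at each bit after the leading one, square the running value, then multiply by 47 if the bit is 1 (always reducing mod 62):
  bit 1 = 1 (leading): start with 47.
  bit 2 = 0: square 47^2 = 2209 ≡ 39 (mod 62).
Final value: 47^2 ≡ 39 (mod 62).

Final answer: 39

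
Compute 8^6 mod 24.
Use repeated squaring. Binary(6) = 110. Walk through the bits of the exponent 6 left-to-right: at each bit after the leading one, square the running value, then multiply by 8 if the bit is 1 (always reducing mod 24):
  bit 1 = 1 (leading): start with 8.
  bit 2 = 1: square 8^2 = 64 ≡ 16; bit is 1, so multiply 16·8 = 128 ≡ 8 (mod 24).
  bit 3 = 0: square 8^2 = 64 ≡ 16 (mod 24).
Final value: 8^6 ≡ 16 (mod 24).

Final answer: 16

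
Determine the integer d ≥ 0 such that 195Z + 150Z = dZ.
In the PID Z, (a, b) is generated by gcd(a, b). Compute gcd(195, 150) with the extended Euclidean algorithm, tracking rows (r, s, t) with s·195 + t·150 = r:
  row A: (195, 1, 0)   [1·195 + 0·150 = 195]
  row B: (150, 0, 1)   [0·195 + 1·150 = 150]
  195 = 1·150 + 45   → row C = row A − 1·row B = (45, 1, −1)   [check: 1·195 − 1·150 = 45]
  150 = 3·45 + 15   → row D = row B − 3·row C = (15, −3, 4)   [check: −3·195 + 4·150 = 15]
  45 = 3·15 + 0   → remainder 0, stop. gcd = 15 (last nonzero row D).
So gcd(195, 150) = 15, with Bézout identity −3·195 + 4·150 = 15. Containment (⊇): the Bézout identity exhibits 15 as an element of (195, 150), giving (15) ⊆ (195, 150). Containment (⊆): since 15 | 195 and 15 | 150 (195 = 15·13, 150 = 15·10), every Z-linear combination of 195 and 150 is divisible by 15, so (195, 150) ⊆ (15). Therefore (195, 150) = (15), d = 15.

Final answer: (195, 150) = (15); d = 15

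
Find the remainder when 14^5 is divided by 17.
12

Use repeated squaring. Binary(5) = 101. Walk through the bits of the exponent 5 left-to-right: at each bit after the leading one, square the running value, then multiply by 14 if the bit is 1 (always reducing mod 17):
  bit 1 = 1 (leading): start with 14.
  bit 2 = 0: square 14^2 = 196 ≡ 9 (mod 17).
  bit 3 = 1: square 9^2 = 81 ≡ 13; bit is 1, so multiply 13·14 = 182 ≡ 12 (mod 17).
Final value: 14^5 ≡ 12 (mod 17).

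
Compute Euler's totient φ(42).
φ is multiplicative, with φ(p^e) = p^e − p^(e−1). Factorise 42 = 2 · 3 · 7. Then
  φ(42) = (2 − 1) · (3 − 1) · (7 − 1) = 1 · 2 · 6 = 12.

Final answer: φ(42) = 12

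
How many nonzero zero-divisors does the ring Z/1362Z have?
In Z/1362Z each nonzero element is either a unit (gcd with 1362 is 1) or a zero-divisor (gcd > 1). The number of units is φ(1362): factorise 1362 = 2 · 3 · 227, so φ(1362) = (2 − 1) · (3 − 1) · (227 − 1) = 1 · 2 · 226 = 452. The nonzero elements number 1362 − 1 = 1361. Hence the nonzero zero-divisors number 1361 − 452 = 909.

Final answer: Z/1362Z has 909 nonzero zero-divisors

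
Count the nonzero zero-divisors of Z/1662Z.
Z/1662Z has 1109 nonzero zero-divisors

In Z/1662Z each nonzero element is either a unit (gcd with 1662 is 1) or a zero-divisor (gcd > 1). The number of units is φ(1662): factorise 1662 = 2 · 3 · 277, so φ(1662) = (2 − 1) · (3 − 1) · (277 − 1) = 1 · 2 · 276 = 552. The nonzero elements number 1662 − 1 = 1661. Hence the nonzero zero-divisors number 1661 − 552 = 1109.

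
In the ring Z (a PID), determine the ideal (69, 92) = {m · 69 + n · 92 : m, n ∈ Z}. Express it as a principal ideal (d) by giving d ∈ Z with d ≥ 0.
In the PID Z, (a, b) is generated by gcd(a, b). Compute gcd(92, 69) with the extended Euclidean algorithm, tracking rows (r, s, t) with s·92 + t·69 = r:
  row A: (92, 1, 0)   [1·92 + 0·69 = 92]
  row B: (69, 0, 1)   [0·92 + 1·69 = 69]
  92 = 1·69 + 23   → row C = row A − 1·row B = (23, 1, −1)   [check: 1·92 − 1·69 = 23]
  69 = 3·23 + 0   → remainder 0, stop. gcd = 23 (last nonzero row C).
So gcd(69, 92) = 23, with Bézout identity 1·92 − 1·69 = 23. Containment (⊇): the Bézout identity exhibits 23 as an element of (69, 92), giving (23) ⊆ (69, 92). Containment (⊆): since 23 | 69 and 23 | 92 (69 = 23·3, 92 = 23·4), every Z-linear combination of 69 and 92 is divisible by 23, so (69, 92) ⊆ (23). Therefore (69, 92) = (23), d = 23.

Final answer: (69, 92) = (23); d = 23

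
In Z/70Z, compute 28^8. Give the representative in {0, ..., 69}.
56

Use repeated squaring. Binary(8) = 1000. Walk through the bits of the exponent 8 left-to-right: at each bit after the leading one, square the running value, then multiply by 28 if the bit is 1 (always reducing mod 70):
  bit 1 = 1 (leading): start with 28.
  bit 2 = 0: square 28^2 = 784 ≡ 14 (mod 70).
  bit 3 = 0: square 14^2 = 196 ≡ 56 (mod 70).
  bit 4 = 0: square 56^2 = 3136 ≡ 56 (mod 70).
Final value: 28^8 ≡ 56 (mod 70).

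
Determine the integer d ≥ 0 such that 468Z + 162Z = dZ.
In the PID Z, (a, b) is generated by gcd(a, b). Compute gcd(468, 162) with the extended Euclidean algorithm, tracking rows (r, s, t) with s·468 + t·162 = r:
  row A: (468, 1, 0)   [1·468 + 0·162 = 468]
  row B: (162, 0, 1)   [0·468 + 1·162 = 162]
  468 = 2·162 + 144   → row C = row A − 2·row B = (144, 1, −2)   [check: 1·468 − 2·162 = 144]
  162 = 1·144 + 18   → row D = row B − 1·row C = (18, −1, 3)   [check: −1·468 + 3·162 = 18]
  144 = 8·18 + 0   → remainder 0, stop. gcd = 18 (last nonzero row D).
So gcd(468, 162) = 18, with Bézout identity −1·468 + 3·162 = 18. Containment (⊇): the Bézout identity exhibits 18 as an element of (468, 162), giving (18) ⊆ (468, 162). Containment (⊆): since 18 | 468 and 18 | 162 (468 = 18·26, 162 = 18·9), every Z-linear combination of 468 and 162 is divisible by 18, so (468, 162) ⊆ (18). Therefore (468, 162) = (18), d = 18.

Final answer: (468, 162) = (18); d = 18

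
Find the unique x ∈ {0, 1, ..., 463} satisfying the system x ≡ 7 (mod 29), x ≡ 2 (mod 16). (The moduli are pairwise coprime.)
x ≡ 210 (mod 464); the representative in [0, 464) is 210

The moduli 29, 16 are pairwise coprime, so by the CRT there is a unique solution mod 29·16 = 464.
Solve by successive substitution. Start with x ≡ 7 (mod 29).
  Combine with x ≡ 2 (mod 16): write x = 7 + 29·t and require 7 + 29·t ≡ 2 (mod 16), i.e. 29·t ≡ 2 − 7 ≡ 11 (mod 16). Since 29^(−1) ≡ 5 (mod 16) (29 ≡ 13 (mod 16)), t ≡ 5·11 ≡ 7 (mod 16). So x ≡ 7 + 29·7 = 210 (mod 464).
Unique solution in [0, 464): x = 210.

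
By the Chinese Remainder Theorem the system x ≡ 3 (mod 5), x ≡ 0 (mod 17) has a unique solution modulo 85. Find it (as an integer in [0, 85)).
The moduli 5, 17 are pairwise coprime, so by the CRT there is a unique solution mod 5·17 = 85.
Solve by successive substitution. Start with x ≡ 3 (mod 5).
  Combine with x ≡ 0 (mod 17): write x = 3 + 5·t and require 3 + 5·t ≡ 0 (mod 17), i.e. 5·t ≡ 0 − 3 ≡ 14 (mod 17). Since 5^(−1) ≡ 7 (mod 17), t ≡ 7·14 ≡ 13 (mod 17). So x ≡ 3 + 5·13 = 68 (mod 85).
Unique solution in [0, 85): x = 68.

Final answer: x ≡ 68 (mod 85); the representative in [0, 85) is 68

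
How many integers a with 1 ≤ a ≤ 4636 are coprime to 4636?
2160

The number of a ∈ {1, ..., 4636} with gcd(a, 4636) = 1 is by definition Euler's totient φ(4636). φ is multiplicative, with φ(p^e) = p^e − p^(e−1). Factorise 4636 = 2^2 · 19 · 61. Then
  φ(4636) = (2^2 − 2^1) · (19 − 1) · (61 − 1) = 2 · 18 · 60 = 2160.
So there are 2160 such integers.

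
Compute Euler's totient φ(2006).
φ is multiplicative, with φ(p^e) = p^e − p^(e−1). Factorise 2006 = 2 · 17 · 59. Then
  φ(2006) = (2 − 1) · (17 − 1) · (59 − 1) = 1 · 16 · 58 = 928.

Final answer: φ(2006) = 928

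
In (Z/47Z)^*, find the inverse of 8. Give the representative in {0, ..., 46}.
Apply the extended Euclidean algorithm to (47, 8), tracking rows (r, s, t) with s·47 + t·8 = r. Each division r_prev = q·r_cur + r_new produces the new row as (previous row) − q·(current row):
  row A: (47, 1, 0)   [1·47 + 0·8 = 47]
  row B: (8, 0, 1)   [0·47 + 1·8 = 8]
  47 = 5·8 + 7   → row C = row A − 5·row B = (7, 1, −5)   [check: 1·47 − 5·8 = 7]
  8 = 1·7 + 1   → row D = row B − 1·row C = (1, −1, 6)   [check: −1·47 + 6·8 = 1]
  7 = 7·1 + 0   → remainder 0, stop. gcd = 1 (last nonzero row D).
The gcd is 1, so 8 is invertible mod 47. The last nonzero row gives −1·47 + 6·8 = 1, so t = 6. So 8^(−1) ≡ 6 (mod 47). Verify: 8 · 6 = 48 ≡ 1 (mod 47). ✓

Final answer: 8^(−1) ≡ 6 (mod 47)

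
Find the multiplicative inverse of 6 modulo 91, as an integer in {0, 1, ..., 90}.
6^(−1) ≡ 76 (mod 91)

Apply the extended Euclidean algorithm to (91, 6), tracking rows (r, s, t) with s·91 + t·6 = r. Each division r_prev = q·r_cur + r_new produces the new row as (previous row) − q·(current row):
  row A: (91, 1, 0)   [1·91 + 0·6 = 91]
  row B: (6, 0, 1)   [0·91 + 1·6 = 6]
  91 = 15·6 + 1   → row C = row A − 15·row B = (1, 1, −15)   [check: 1·91 − 15·6 = 1]
  6 = 6·1 + 0   → remainder 0, stop. gcd = 1 (last nonzero row C).
The gcd is 1, so 6 is invertible mod 91. The last nonzero row gives 1·91 − 15·6 = 1, so t = −15. So 6^(−1) ≡ −15 ≡ 76 (mod 91). Verify: 6 · 76 = 456 ≡ 1 (mod 91). ✓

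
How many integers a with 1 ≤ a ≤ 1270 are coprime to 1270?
The number of a ∈ {1, ..., 1270} with gcd(a, 1270) = 1 is by definition Euler's totient φ(1270). φ is multiplicative, with φ(p^e) = p^e − p^(e−1). Factorise 1270 = 2 · 5 · 127. Then
  φ(1270) = (2 − 1) · (5 − 1) · (127 − 1) = 1 · 4 · 126 = 504.
So there are 504 such integers.

Final answer: 504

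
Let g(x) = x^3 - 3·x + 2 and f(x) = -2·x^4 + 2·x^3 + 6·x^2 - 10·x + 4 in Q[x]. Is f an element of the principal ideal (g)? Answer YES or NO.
YES

In Q[x] the ideal (g) consists of all multiples of g, so f ∈ (g) iff g | f, i.e. iff the remainder of f on division by g is 0. Divide f by g (g is monic, so eliminate the leading term of the running remainder at each step):
  leading term -2·x^4: subtract (-2·x)·g(x) = -2·x^4 + 6·x^2 - 4·x, leaving 2·x^3 - 6·x + 4
  leading term 2·x^3: subtract (2)·g(x) = 2·x^3 - 6·x + 4, leaving 0
The remainder is 0, so f(x) = g(x) · h(x) with h(x) = 2 - 2·x. Hence g | f, i.e. f ∈ (g).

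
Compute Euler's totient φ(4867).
φ(4867) = 4680

φ is multiplicative, with φ(p^e) = p^e − p^(e−1). Factorise 4867 = 31 · 157. Then
  φ(4867) = (31 − 1) · (157 − 1) = 30 · 156 = 4680.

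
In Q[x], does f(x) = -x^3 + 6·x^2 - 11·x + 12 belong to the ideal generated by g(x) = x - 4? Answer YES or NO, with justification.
In Q[x] the ideal (g) consists of all multiples of g, so f ∈ (g) iff g | f, i.e. iff the remainder of f on division by g is 0. Divide f by g (g is monic, so eliminate the leading term of the running remainder at each step):
  leading term -x^3: subtract (-x^2)·g(x) = -x^3 + 4·x^2, leaving 2·x^2 - 11·x + 12
  leading term 2·x^2: subtract (2·x)·g(x) = 2·x^2 - 8·x, leaving 12 - 3·x
  leading term -3·x: subtract (-3)·g(x) = 12 - 3·x, leaving 0
The remainder is 0, so f(x) = g(x) · h(x) with h(x) = -x^2 + 2·x - 3. Hence g | f, i.e. f ∈ (g).

Final answer: YES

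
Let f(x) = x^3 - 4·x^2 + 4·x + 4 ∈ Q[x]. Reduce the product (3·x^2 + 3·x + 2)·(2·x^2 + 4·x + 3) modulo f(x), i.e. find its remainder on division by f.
First multiply in Q[x] without reducing: a · b = 6·x^4 + 18·x^3 + 25·x^2 + 17·x + 6. Now divide by f(x) = x^3 - 4·x^2 + 4·x + 4, eliminating the leading term at each step:
  leading term 6·x^4: subtract (6·x)·f(x) = 6·x^4 - 24·x^3 + 24·x^2 + 24·x, leaving 42·x^3 + x^2 - 7·x + 6
  leading term 42·x^3: subtract (42)·f(x) = 42·x^3 - 168·x^2 + 168·x + 168, leaving 169·x^2 - 175·x - 162
The degree is now < 3, so this is the remainder. Hence a · b ≡ 169·x^2 - 175·x - 162 in Q[x]/(f).

Final answer: a · b ≡ 169·x^2 - 175·x - 162 (mod f(x))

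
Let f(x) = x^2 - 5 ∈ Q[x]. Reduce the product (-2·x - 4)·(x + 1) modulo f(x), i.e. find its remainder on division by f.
a · b ≡ -6·x - 14 (mod f(x))

First multiply in Q[x] without reducing: a · b = -2·x^2 - 6·x - 4. Now divide by f(x) = x^2 - 5, eliminating the leading term at each step:
  leading term -2·x^2: subtract (-2)·f(x) = 10 - 2·x^2, leaving -6·x - 14
The degree is now < 2, so this is the remainder. Hence a · b ≡ -6·x - 14 in Q[x]/(f).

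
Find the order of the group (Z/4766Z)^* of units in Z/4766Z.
|(Z/4766Z)^*| = 2382

(Z/4766Z)^* consists of the classes a with gcd(a, 4766) = 1, so its order is φ(4766). φ is multiplicative, with φ(p^e) = p^e − p^(e−1). Factorise 4766 = 2 · 2383. Then
  φ(4766) = (2 − 1) · (2383 − 1) = 1 · 2382 = 2382.
Thus |(Z/4766Z)^*| = 2382.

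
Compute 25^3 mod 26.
Use repeated squaring. Binary(3) = 11. Walk through the bits of the exponent 3 left-to-right: at each bit after the leading one, square the running value, then multiply by 25 if the bit is 1 (always reducing mod 26):
  bit 1 = 1 (leading): start with 25.
  bit 2 = 1: square 25^2 = 625 ≡ 1; bit is 1, so multiply 1·25 = 25 (mod 26).
Final value: 25^3 ≡ 25 (mod 26).

Final answer: 25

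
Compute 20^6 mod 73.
Use repeated squaring. Binary(6) = 110. Walk through the bits of the exponent 6 left-to-right: at each bit after the leading one, square the running value, then multiply by 20 if the bit is 1 (always reducing mod 73):
  bit 1 = 1 (leading): start with 20.
  bit 2 = 1: square 20^2 = 400 ≡ 35; bit is 1, so multiply 35·20 = 700 ≡ 43 (mod 73).
  bit 3 = 0: square 43^2 = 1849 ≡ 24 (mod 73).
Final value: 20^6 ≡ 24 (mod 73).

Final answer: 24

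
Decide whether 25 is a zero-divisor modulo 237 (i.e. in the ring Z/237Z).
gcd(25, 237) = 1, so 25 is a unit in Z/237Z (it has a multiplicative inverse). A unit cannot be a zero-divisor: if 25·b ≡ 0 then multiplying both sides by 25^(−1) gives b ≡ 0. So 25 is not a zero-divisor.

Final answer: NO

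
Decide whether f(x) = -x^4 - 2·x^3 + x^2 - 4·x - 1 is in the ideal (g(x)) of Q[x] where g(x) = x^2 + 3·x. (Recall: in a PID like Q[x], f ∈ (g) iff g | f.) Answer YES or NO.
NO

In Q[x] the ideal (g) consists of all multiples of g, so f ∈ (g) iff g | f, i.e. iff the remainder of f on division by g is 0. Divide f by g (g is monic, so eliminate the leading term of the running remainder at each step):
  leading term -x^4: subtract (-x^2)·g(x) = -x^4 - 3·x^3, leaving x^3 + x^2 - 4·x - 1
  leading term x^3: subtract (x)·g(x) = x^3 + 3·x^2, leaving -2·x^2 - 4·x - 1
  leading term -2·x^2: subtract (-2)·g(x) = -2·x^2 - 6·x, leaving 2·x - 1
The remainder r(x) = 2·x - 1 ≠ 0 (and deg r < deg g), so g ∤ f, i.e. f ∉ (g).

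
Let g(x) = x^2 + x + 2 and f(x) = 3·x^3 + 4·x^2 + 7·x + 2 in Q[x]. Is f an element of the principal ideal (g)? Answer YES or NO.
In Q[x] the ideal (g) consists of all multiples of g, so f ∈ (g) iff g | f, i.e. iff the remainder of f on division by g is 0. Divide f by g (g is monic, so eliminate the leading term of the running remainder at each step):
  leading term 3·x^3: subtract (3·x)·g(x) = 3·x^3 + 3·x^2 + 6·x, leaving x^2 + x + 2
  leading term x^2: subtract (1)·g(x) = x^2 + x + 2, leaving 0
The remainder is 0, so f(x) = g(x) · h(x) with h(x) = 3·x + 1. Hence g | f, i.e. f ∈ (g).

Final answer: YES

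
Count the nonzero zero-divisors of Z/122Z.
Z/122Z has 61 nonzero zero-divisors

In Z/122Z each nonzero element is either a unit (gcd with 122 is 1) or a zero-divisor (gcd > 1). The number of units is φ(122): factorise 122 = 2 · 61, so φ(122) = (2 − 1) · (61 − 1) = 1 · 60 = 60. The nonzero elements number 122 − 1 = 121. Hence the nonzero zero-divisors number 121 − 60 = 61.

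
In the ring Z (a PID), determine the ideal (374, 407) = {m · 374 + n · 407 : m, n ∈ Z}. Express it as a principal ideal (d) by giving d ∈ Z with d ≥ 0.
In the PID Z, (a, b) is generated by gcd(a, b). Compute gcd(407, 374) with the extended Euclidean algorithm, tracking rows (r, s, t) with s·407 + t·374 = r:
  row A: (407, 1, 0)   [1·407 + 0·374 = 407]
  row B: (374, 0, 1)   [0·407 + 1·374 = 374]
  407 = 1·374 + 33   → row C = row A − 1·row B = (33, 1, −1)   [check: 1·407 − 1·374 = 33]
  374 = 11·33 + 11   → row D = row B − 11·row C = (11, −11, 12)   [check: −11·407 + 12·374 = 11]
  33 = 3·11 + 0   → remainder 0, stop. gcd = 11 (last nonzero row D).
So gcd(374, 407) = 11, with Bézout identity −11·407 + 12·374 = 11. Containment (⊇): the Bézout identity exhibits 11 as an element of (374, 407), giving (11) ⊆ (374, 407). Containment (⊆): since 11 | 374 and 11 | 407 (374 = 11·34, 407 = 11·37), every Z-linear combination of 374 and 407 is divisible by 11, so (374, 407) ⊆ (11). Therefore (374, 407) = (11), d = 11.

Final answer: (374, 407) = (11); d = 11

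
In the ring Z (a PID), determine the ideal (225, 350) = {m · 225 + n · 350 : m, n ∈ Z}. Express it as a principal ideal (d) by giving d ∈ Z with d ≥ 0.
(225, 350) = (25); d = 25

In the PID Z, (a, b) is generated by gcd(a, b). Compute gcd(350, 225) with the extended Euclidean algorithm, tracking rows (r, s, t) with s·350 + t·225 = r:
  row A: (350, 1, 0)   [1·350 + 0·225 = 350]
  row B: (225, 0, 1)   [0·350 + 1·225 = 225]
  350 = 1·225 + 125   → row C = row A − 1·row B = (125, 1, −1)   [check: 1·350 − 1·225 = 125]
  225 = 1·125 + 100   → row D = row B − 1·row C = (100, −1, 2)   [check: −1·350 + 2·225 = 100]
  125 = 1·100 + 25   → row E = row C − 1·row D = (25, 2, −3)   [check: 2·350 − 3·225 = 25]
  100 = 4·25 + 0   → remainder 0, stop. gcd = 25 (last nonzero row E).
So gcd(225, 350) = 25, with Bézout identity 2·350 − 3·225 = 25. Containment (⊇): the Bézout identity exhibits 25 as an element of (225, 350), giving (25) ⊆ (225, 350). Containment (⊆): since 25 | 225 and 25 | 350 (225 = 25·9, 350 = 25·14), every Z-linear combination of 225 and 350 is divisible by 25, so (225, 350) ⊆ (25). Therefore (225, 350) = (25), d = 25.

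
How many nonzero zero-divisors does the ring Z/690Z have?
In Z/690Z each nonzero element is either a unit (gcd with 690 is 1) or a zero-divisor (gcd > 1). The number of units is φ(690): factorise 690 = 2 · 3 · 5 · 23, so φ(690) = (2 − 1) · (3 − 1) · (5 − 1) · (23 − 1) = 1 · 2 · 4 · 22 = 176. The nonzero elements number 690 − 1 = 689. Hence the nonzero zero-divisors number 689 − 176 = 513.

Final answer: Z/690Z has 513 nonzero zero-divisors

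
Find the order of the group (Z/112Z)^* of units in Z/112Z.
(Z/112Z)^* consists of the classes a with gcd(a, 112) = 1, so its order is φ(112). φ is multiplicative, with φ(p^e) = p^e − p^(e−1). Factorise 112 = 2^4 · 7. Then
  φ(112) = (2^4 − 2^3) · (7 − 1) = 8 · 6 = 48.
Thus |(Z/112Z)^*| = 48.

Final answer: |(Z/112Z)^*| = 48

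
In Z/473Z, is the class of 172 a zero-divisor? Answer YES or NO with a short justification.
gcd(172, 473) = 43 > 1, so 172 is not a unit in Z/473Z. In Z/nZ every nonzero non-unit is a zero-divisor: explicitly, take b = 473/gcd = 11 ≠ 0 (mod 473); then 172·11 = 1892 = 4·473, i.e. 172·11 ≡ 0 (mod 473). So 172 is a zero-divisor.

Final answer: YES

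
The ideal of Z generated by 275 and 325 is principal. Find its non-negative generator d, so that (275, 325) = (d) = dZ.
(275, 325) = (25); d = 25

In the PID Z, (a, b) is generated by gcd(a, b). Compute gcd(325, 275) with the extended Euclidean algorithm, tracking rows (r, s, t) with s·325 + t·275 = r:
  row A: (325, 1, 0)   [1·325 + 0·275 = 325]
  row B: (275, 0, 1)   [0·325 + 1·275 = 275]
  325 = 1·275 + 50   → row C = row A − 1·row B = (50, 1, −1)   [check: 1·325 − 1·275 = 50]
  275 = 5·50 + 25   → row D = row B − 5·row C = (25, −5, 6)   [check: −5·325 + 6·275 = 25]
  50 = 2·25 + 0   → remainder 0, stop. gcd = 25 (last nonzero row D).
So gcd(275, 325) = 25, with Bézout identity −5·325 + 6·275 = 25. Containment (⊇): the Bézout identity exhibits 25 as an element of (275, 325), giving (25) ⊆ (275, 325). Containment (⊆): since 25 | 275 and 25 | 325 (275 = 25·11, 325 = 25·13), every Z-linear combination of 275 and 325 is divisible by 25, so (275, 325) ⊆ (25). Therefore (275, 325) = (25), d = 25.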